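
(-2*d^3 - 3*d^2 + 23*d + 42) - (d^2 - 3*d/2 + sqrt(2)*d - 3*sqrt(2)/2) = -2*d^3 - 4*d^2 - sqrt(2)*d + 49*d/2 + 3*sqrt(2)/2 + 42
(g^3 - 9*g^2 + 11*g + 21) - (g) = g^3 - 9*g^2 + 10*g + 21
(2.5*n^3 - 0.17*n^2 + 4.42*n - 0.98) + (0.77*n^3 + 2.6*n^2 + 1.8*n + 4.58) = 3.27*n^3 + 2.43*n^2 + 6.22*n + 3.6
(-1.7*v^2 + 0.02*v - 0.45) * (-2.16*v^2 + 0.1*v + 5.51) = 3.672*v^4 - 0.2132*v^3 - 8.393*v^2 + 0.0652*v - 2.4795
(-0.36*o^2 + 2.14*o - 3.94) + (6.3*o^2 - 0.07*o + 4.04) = 5.94*o^2 + 2.07*o + 0.1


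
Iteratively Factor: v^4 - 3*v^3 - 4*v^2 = (v + 1)*(v^3 - 4*v^2) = (v - 4)*(v + 1)*(v^2) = v*(v - 4)*(v + 1)*(v)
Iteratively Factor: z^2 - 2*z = (z)*(z - 2)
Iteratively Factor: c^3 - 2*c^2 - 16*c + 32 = (c - 4)*(c^2 + 2*c - 8) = (c - 4)*(c + 4)*(c - 2)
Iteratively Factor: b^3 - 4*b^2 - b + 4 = (b - 1)*(b^2 - 3*b - 4) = (b - 1)*(b + 1)*(b - 4)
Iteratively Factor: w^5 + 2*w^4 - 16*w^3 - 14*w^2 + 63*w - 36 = (w + 3)*(w^4 - w^3 - 13*w^2 + 25*w - 12) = (w + 3)*(w + 4)*(w^3 - 5*w^2 + 7*w - 3) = (w - 1)*(w + 3)*(w + 4)*(w^2 - 4*w + 3) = (w - 3)*(w - 1)*(w + 3)*(w + 4)*(w - 1)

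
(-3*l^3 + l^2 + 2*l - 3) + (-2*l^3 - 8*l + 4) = -5*l^3 + l^2 - 6*l + 1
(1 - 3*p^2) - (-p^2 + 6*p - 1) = -2*p^2 - 6*p + 2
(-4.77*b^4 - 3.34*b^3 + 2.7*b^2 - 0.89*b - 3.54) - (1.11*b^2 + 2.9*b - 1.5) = -4.77*b^4 - 3.34*b^3 + 1.59*b^2 - 3.79*b - 2.04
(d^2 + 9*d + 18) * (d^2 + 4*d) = d^4 + 13*d^3 + 54*d^2 + 72*d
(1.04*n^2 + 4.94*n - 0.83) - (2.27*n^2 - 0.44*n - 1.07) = -1.23*n^2 + 5.38*n + 0.24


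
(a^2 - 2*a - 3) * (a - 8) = a^3 - 10*a^2 + 13*a + 24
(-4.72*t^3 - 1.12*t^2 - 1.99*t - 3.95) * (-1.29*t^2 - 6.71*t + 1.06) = 6.0888*t^5 + 33.116*t^4 + 5.0791*t^3 + 17.2612*t^2 + 24.3951*t - 4.187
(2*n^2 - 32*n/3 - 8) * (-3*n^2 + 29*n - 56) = -6*n^4 + 90*n^3 - 1192*n^2/3 + 1096*n/3 + 448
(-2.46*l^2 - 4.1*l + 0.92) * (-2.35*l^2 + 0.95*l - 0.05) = 5.781*l^4 + 7.298*l^3 - 5.934*l^2 + 1.079*l - 0.046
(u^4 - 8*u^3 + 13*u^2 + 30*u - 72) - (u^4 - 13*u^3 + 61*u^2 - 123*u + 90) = 5*u^3 - 48*u^2 + 153*u - 162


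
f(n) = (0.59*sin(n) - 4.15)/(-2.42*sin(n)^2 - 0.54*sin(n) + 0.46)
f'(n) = (4.84*sin(n)*cos(n) + 0.54*cos(n))*(0.59*sin(n) - 4.15)/(-2.42*sin(n)^2 - 0.54*sin(n) + 0.46)^2 + 0.59*cos(n)/(-2.42*sin(n)^2 - 0.54*sin(n) + 0.46)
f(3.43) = -10.33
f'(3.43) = -21.19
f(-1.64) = 3.36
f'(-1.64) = -0.68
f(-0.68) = 28.75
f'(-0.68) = 352.87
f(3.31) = -8.81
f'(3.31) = -6.09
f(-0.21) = -9.14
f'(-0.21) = 10.21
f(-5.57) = 4.05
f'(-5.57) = -12.70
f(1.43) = 1.46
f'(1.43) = -0.48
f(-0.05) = -8.69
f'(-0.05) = -4.15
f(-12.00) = 7.28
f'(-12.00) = -37.55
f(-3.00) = -8.67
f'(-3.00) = -3.71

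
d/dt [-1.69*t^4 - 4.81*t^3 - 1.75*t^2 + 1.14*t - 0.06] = -6.76*t^3 - 14.43*t^2 - 3.5*t + 1.14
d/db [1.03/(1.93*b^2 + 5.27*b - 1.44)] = (-3.9758*b - 5.4281)/(1.93*b^2 + 5.27*b - 1.44)^2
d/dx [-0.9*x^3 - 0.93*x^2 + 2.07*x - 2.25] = -2.7*x^2 - 1.86*x + 2.07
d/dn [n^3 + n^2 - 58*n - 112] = 3*n^2 + 2*n - 58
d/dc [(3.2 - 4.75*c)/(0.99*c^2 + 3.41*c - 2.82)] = (4.7025*c^2 - 6.336*c + 2.483)/(0.9801*c^4 + 6.7518*c^3 + 6.0445*c^2 - 19.2324*c + 7.9524)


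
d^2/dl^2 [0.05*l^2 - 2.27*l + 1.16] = 0.100000000000000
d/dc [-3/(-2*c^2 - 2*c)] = 3*(-2*c - 1)/(2*c^2*(c + 1)^2)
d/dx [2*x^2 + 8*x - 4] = 4*x + 8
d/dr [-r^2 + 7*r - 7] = 7 - 2*r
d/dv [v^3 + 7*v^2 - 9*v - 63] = 3*v^2 + 14*v - 9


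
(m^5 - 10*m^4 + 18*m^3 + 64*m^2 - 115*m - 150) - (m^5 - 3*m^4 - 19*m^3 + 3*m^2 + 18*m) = -7*m^4 + 37*m^3 + 61*m^2 - 133*m - 150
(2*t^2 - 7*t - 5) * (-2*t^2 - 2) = -4*t^4 + 14*t^3 + 6*t^2 + 14*t + 10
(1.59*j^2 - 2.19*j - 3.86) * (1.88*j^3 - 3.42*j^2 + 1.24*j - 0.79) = 2.9892*j^5 - 9.555*j^4 + 2.2046*j^3 + 9.2295*j^2 - 3.0563*j + 3.0494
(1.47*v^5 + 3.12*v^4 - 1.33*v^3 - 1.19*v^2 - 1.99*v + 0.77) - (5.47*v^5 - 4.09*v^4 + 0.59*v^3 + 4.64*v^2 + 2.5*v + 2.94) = -4.0*v^5 + 7.21*v^4 - 1.92*v^3 - 5.83*v^2 - 4.49*v - 2.17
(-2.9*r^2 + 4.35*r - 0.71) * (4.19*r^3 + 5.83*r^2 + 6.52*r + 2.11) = -12.151*r^5 + 1.3195*r^4 + 3.4776*r^3 + 18.1037*r^2 + 4.5493*r - 1.4981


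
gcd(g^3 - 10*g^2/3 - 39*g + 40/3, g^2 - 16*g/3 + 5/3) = g - 1/3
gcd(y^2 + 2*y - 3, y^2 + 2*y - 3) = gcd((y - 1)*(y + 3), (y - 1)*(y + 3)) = y^2 + 2*y - 3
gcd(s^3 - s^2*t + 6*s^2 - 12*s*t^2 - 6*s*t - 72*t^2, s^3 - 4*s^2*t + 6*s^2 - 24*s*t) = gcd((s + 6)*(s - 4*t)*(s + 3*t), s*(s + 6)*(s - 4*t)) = s^2 - 4*s*t + 6*s - 24*t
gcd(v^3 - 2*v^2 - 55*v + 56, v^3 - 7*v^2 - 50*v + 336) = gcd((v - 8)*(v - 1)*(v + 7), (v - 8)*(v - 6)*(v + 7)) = v^2 - v - 56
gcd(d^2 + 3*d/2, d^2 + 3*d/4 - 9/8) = d + 3/2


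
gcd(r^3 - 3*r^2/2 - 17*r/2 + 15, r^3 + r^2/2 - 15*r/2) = r^2 + r/2 - 15/2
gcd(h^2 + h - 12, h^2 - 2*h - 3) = h - 3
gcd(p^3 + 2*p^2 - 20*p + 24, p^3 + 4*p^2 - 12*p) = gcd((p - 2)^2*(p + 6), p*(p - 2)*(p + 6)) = p^2 + 4*p - 12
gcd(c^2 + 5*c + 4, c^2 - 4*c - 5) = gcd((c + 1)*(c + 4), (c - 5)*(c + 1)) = c + 1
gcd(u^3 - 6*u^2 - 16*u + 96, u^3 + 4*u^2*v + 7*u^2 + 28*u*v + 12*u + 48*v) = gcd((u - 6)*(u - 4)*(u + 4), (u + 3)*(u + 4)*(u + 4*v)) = u + 4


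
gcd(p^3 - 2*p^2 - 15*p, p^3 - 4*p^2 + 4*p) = p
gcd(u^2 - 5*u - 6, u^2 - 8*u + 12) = u - 6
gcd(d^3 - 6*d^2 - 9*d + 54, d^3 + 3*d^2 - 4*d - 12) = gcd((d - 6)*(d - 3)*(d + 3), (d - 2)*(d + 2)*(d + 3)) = d + 3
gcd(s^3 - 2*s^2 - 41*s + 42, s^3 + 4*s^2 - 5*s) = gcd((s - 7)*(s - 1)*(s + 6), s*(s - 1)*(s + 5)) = s - 1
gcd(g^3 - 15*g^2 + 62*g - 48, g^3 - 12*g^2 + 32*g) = g - 8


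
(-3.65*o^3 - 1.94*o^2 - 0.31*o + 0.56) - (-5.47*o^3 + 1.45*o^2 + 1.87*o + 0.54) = 1.82*o^3 - 3.39*o^2 - 2.18*o + 0.02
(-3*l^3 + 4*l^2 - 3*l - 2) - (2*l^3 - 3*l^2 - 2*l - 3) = -5*l^3 + 7*l^2 - l + 1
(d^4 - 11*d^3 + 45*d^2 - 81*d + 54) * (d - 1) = d^5 - 12*d^4 + 56*d^3 - 126*d^2 + 135*d - 54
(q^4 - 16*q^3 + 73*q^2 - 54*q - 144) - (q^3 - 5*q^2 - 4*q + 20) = q^4 - 17*q^3 + 78*q^2 - 50*q - 164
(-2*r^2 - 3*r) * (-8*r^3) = 16*r^5 + 24*r^4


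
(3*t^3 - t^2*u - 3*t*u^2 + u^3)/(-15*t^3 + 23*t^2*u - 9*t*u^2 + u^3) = (-t - u)/(5*t - u)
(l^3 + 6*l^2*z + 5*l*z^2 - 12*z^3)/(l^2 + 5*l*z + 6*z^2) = (l^2 + 3*l*z - 4*z^2)/(l + 2*z)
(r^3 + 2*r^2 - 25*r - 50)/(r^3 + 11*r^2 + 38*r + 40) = (r - 5)/(r + 4)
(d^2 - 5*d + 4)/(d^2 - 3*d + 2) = (d - 4)/(d - 2)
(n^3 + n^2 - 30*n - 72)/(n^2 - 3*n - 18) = n + 4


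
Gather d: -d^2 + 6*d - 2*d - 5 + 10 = -d^2 + 4*d + 5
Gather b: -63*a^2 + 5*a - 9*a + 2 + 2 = -63*a^2 - 4*a + 4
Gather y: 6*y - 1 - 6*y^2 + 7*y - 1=-6*y^2 + 13*y - 2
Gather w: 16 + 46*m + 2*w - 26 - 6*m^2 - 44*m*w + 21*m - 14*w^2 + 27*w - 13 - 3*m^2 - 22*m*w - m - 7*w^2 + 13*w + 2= -9*m^2 + 66*m - 21*w^2 + w*(42 - 66*m) - 21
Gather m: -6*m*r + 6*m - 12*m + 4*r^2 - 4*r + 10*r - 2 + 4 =m*(-6*r - 6) + 4*r^2 + 6*r + 2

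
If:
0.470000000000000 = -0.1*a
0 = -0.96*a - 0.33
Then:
No Solution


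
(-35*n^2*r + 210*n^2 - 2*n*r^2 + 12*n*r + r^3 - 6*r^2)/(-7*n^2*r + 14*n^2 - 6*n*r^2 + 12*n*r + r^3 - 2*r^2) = (5*n*r - 30*n + r^2 - 6*r)/(n*r - 2*n + r^2 - 2*r)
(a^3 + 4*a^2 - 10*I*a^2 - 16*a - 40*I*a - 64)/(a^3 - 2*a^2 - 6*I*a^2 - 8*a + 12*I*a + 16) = (a^2 + a*(4 - 8*I) - 32*I)/(a^2 + a*(-2 - 4*I) + 8*I)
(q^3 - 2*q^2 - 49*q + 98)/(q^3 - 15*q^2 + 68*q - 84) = (q + 7)/(q - 6)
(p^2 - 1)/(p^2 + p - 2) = (p + 1)/(p + 2)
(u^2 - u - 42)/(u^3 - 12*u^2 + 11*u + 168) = (u + 6)/(u^2 - 5*u - 24)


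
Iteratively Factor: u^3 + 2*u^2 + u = (u + 1)*(u^2 + u) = (u + 1)^2*(u)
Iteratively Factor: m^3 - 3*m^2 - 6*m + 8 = (m - 1)*(m^2 - 2*m - 8) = (m - 1)*(m + 2)*(m - 4)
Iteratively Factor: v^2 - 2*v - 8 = (v + 2)*(v - 4)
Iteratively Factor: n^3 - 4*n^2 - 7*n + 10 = (n - 1)*(n^2 - 3*n - 10) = (n - 1)*(n + 2)*(n - 5)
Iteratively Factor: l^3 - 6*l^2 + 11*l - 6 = (l - 3)*(l^2 - 3*l + 2) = (l - 3)*(l - 1)*(l - 2)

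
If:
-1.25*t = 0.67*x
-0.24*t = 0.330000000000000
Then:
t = -1.38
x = 2.57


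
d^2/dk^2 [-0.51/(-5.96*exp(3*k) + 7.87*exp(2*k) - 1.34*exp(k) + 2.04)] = ((-27.3564*exp(2*k) + 16.0548*exp(k) - 0.6834)*(5.96*exp(3*k) - 7.87*exp(2*k) + 1.34*exp(k) - 2.04) + 0.51*(17.88*exp(2*k) - 15.74*exp(k) + 1.34)*(35.76*exp(2*k) - 31.48*exp(k) + 2.68)*exp(k))*exp(k)/(5.96*exp(3*k) - 7.87*exp(2*k) + 1.34*exp(k) - 2.04)^3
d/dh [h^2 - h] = 2*h - 1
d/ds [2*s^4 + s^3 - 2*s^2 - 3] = s*(8*s^2 + 3*s - 4)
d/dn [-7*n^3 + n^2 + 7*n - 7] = -21*n^2 + 2*n + 7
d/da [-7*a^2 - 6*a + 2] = -14*a - 6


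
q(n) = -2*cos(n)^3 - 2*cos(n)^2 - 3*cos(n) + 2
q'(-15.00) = -2.23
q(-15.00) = 4.00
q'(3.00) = 0.69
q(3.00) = 4.95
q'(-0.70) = -6.16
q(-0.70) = -2.36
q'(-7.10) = -6.23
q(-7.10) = -1.63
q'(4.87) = -3.73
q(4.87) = 1.47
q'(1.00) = 5.82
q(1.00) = -0.52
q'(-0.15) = -1.92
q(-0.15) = -4.86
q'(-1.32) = -4.23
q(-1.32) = 1.10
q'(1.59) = 2.92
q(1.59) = 2.06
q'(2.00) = 2.16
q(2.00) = 3.05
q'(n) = 6*sin(n)*cos(n)^2 + 4*sin(n)*cos(n) + 3*sin(n)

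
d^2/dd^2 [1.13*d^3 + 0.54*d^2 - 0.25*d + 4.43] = 6.78*d + 1.08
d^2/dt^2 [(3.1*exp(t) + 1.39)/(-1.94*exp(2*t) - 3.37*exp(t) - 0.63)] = (-11.66716*exp(4*t) - 0.658435999999995*exp(3*t) - 4.52970599999995*exp(2*t) - 2.409049*exp(t) + 1.720719)*exp(t)/(7.301384*exp(6*t) + 38.049996*exp(5*t) + 73.210362*exp(4*t) + 62.985637*exp(3*t) + 23.774499*exp(2*t) + 4.012659*exp(t) + 0.250047)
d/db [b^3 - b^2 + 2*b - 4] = 3*b^2 - 2*b + 2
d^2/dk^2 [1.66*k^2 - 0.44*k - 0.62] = 3.32000000000000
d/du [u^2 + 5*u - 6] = 2*u + 5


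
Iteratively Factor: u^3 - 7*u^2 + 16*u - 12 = (u - 3)*(u^2 - 4*u + 4) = (u - 3)*(u - 2)*(u - 2)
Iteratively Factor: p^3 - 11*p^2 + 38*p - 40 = (p - 2)*(p^2 - 9*p + 20) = (p - 4)*(p - 2)*(p - 5)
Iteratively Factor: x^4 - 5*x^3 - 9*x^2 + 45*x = (x + 3)*(x^3 - 8*x^2 + 15*x) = x*(x + 3)*(x^2 - 8*x + 15) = x*(x - 3)*(x + 3)*(x - 5)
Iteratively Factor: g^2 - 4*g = (g)*(g - 4)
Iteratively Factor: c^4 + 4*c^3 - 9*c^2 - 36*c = (c - 3)*(c^3 + 7*c^2 + 12*c) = (c - 3)*(c + 3)*(c^2 + 4*c) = c*(c - 3)*(c + 3)*(c + 4)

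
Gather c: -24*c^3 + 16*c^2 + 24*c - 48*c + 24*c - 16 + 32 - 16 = -24*c^3 + 16*c^2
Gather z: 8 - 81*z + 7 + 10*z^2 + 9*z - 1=10*z^2 - 72*z + 14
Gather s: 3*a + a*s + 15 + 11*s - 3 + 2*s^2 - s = 3*a + 2*s^2 + s*(a + 10) + 12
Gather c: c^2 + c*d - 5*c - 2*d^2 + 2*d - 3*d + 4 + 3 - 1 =c^2 + c*(d - 5) - 2*d^2 - d + 6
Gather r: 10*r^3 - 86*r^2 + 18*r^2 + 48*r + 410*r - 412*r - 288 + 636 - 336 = 10*r^3 - 68*r^2 + 46*r + 12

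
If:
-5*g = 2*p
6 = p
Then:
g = -12/5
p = 6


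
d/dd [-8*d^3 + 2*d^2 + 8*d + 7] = -24*d^2 + 4*d + 8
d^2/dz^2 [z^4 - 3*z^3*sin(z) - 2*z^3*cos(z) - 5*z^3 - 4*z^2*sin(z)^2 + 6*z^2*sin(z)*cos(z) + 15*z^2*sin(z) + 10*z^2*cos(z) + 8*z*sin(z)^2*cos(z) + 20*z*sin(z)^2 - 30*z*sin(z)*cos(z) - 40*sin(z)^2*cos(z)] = 3*z^3*sin(z) + 2*z^3*cos(z) - 3*z^2*sin(z) - 12*z^2*sin(2*z) - 28*z^2*cos(z) - 8*z^2*cos(2*z) + 12*z^2 - 58*z*sin(z) + 44*z*sin(2*z) + 46*z*cos(z) + 64*z*cos(2*z) + 18*z*cos(3*z) - 30*z + 26*sin(z) + 46*sin(2*z) + 12*sin(3*z) + 30*cos(z) - 56*cos(2*z) - 90*cos(3*z) - 4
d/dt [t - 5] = 1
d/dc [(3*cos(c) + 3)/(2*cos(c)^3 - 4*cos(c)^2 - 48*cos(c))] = 3*(-5*cos(c) + cos(2*c) + cos(3*c) - 47)*sin(c)/(4*(cos(c) - 6)^2*(cos(c) + 4)^2*cos(c)^2)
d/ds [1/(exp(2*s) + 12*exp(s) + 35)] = 2*(-exp(s) - 6)*exp(s)/(exp(2*s) + 12*exp(s) + 35)^2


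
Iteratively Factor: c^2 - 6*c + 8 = (c - 2)*(c - 4)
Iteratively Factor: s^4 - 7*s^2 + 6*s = (s - 2)*(s^3 + 2*s^2 - 3*s) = (s - 2)*(s + 3)*(s^2 - s) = s*(s - 2)*(s + 3)*(s - 1)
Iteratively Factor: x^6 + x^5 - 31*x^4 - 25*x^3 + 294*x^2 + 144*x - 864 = (x + 4)*(x^5 - 3*x^4 - 19*x^3 + 51*x^2 + 90*x - 216) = (x - 4)*(x + 4)*(x^4 + x^3 - 15*x^2 - 9*x + 54) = (x - 4)*(x - 2)*(x + 4)*(x^3 + 3*x^2 - 9*x - 27) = (x - 4)*(x - 2)*(x + 3)*(x + 4)*(x^2 - 9) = (x - 4)*(x - 3)*(x - 2)*(x + 3)*(x + 4)*(x + 3)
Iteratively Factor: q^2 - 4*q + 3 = (q - 3)*(q - 1)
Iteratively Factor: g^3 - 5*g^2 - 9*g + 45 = (g - 5)*(g^2 - 9) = (g - 5)*(g - 3)*(g + 3)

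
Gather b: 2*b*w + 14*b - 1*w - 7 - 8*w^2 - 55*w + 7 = b*(2*w + 14) - 8*w^2 - 56*w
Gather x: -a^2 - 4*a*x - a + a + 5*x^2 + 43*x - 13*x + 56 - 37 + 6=-a^2 + 5*x^2 + x*(30 - 4*a) + 25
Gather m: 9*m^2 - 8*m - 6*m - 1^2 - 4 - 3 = 9*m^2 - 14*m - 8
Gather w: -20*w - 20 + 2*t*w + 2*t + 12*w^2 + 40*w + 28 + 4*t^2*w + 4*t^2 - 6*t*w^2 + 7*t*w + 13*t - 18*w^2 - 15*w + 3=4*t^2 + 15*t + w^2*(-6*t - 6) + w*(4*t^2 + 9*t + 5) + 11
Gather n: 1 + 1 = 2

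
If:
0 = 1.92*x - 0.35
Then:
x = 0.18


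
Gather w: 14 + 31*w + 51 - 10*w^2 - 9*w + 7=-10*w^2 + 22*w + 72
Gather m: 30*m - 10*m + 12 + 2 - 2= 20*m + 12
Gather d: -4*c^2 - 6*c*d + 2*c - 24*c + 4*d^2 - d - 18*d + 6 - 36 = -4*c^2 - 22*c + 4*d^2 + d*(-6*c - 19) - 30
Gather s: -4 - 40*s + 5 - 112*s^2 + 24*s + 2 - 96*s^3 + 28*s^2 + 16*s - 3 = -96*s^3 - 84*s^2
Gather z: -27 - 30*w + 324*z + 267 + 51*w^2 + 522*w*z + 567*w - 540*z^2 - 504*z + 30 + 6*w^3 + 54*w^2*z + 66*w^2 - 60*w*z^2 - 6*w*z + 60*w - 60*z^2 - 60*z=6*w^3 + 117*w^2 + 597*w + z^2*(-60*w - 600) + z*(54*w^2 + 516*w - 240) + 270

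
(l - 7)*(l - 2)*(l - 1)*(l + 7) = l^4 - 3*l^3 - 47*l^2 + 147*l - 98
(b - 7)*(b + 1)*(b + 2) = b^3 - 4*b^2 - 19*b - 14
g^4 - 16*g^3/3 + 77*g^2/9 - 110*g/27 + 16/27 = (g - 8/3)*(g - 2)*(g - 1/3)^2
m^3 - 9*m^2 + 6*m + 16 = (m - 8)*(m - 2)*(m + 1)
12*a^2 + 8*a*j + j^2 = (2*a + j)*(6*a + j)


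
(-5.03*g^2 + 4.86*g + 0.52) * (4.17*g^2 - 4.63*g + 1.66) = -20.9751*g^4 + 43.5551*g^3 - 28.6832*g^2 + 5.66*g + 0.8632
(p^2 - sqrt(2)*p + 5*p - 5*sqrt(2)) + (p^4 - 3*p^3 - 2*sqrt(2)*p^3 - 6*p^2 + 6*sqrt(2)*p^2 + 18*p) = p^4 - 3*p^3 - 2*sqrt(2)*p^3 - 5*p^2 + 6*sqrt(2)*p^2 - sqrt(2)*p + 23*p - 5*sqrt(2)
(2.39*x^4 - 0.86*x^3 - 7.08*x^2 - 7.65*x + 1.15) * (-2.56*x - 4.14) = -6.1184*x^5 - 7.693*x^4 + 21.6852*x^3 + 48.8952*x^2 + 28.727*x - 4.761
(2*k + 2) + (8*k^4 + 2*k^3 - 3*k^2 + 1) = 8*k^4 + 2*k^3 - 3*k^2 + 2*k + 3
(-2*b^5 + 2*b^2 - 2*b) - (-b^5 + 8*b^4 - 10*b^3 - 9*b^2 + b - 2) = -b^5 - 8*b^4 + 10*b^3 + 11*b^2 - 3*b + 2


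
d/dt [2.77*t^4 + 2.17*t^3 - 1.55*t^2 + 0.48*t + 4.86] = 11.08*t^3 + 6.51*t^2 - 3.1*t + 0.48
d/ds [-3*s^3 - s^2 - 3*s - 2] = -9*s^2 - 2*s - 3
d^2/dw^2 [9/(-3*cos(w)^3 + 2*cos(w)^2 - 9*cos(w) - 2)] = 9*((-45*cos(w) + 16*cos(2*w) - 27*cos(3*w))*(3*cos(w)^3 - 2*cos(w)^2 + 9*cos(w) + 2)/4 - 2*(9*cos(w)^2 - 4*cos(w) + 9)^2*sin(w)^2)/(3*cos(w)^3 - 2*cos(w)^2 + 9*cos(w) + 2)^3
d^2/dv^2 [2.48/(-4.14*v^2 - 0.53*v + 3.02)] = (85.012416*v^2 + 10.883232*v - 2.48*(8.28*v + 0.53)*(16.56*v + 1.06) - 62.013888)/(4.14*v^2 + 0.53*v - 3.02)^3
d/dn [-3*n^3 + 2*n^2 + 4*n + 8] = -9*n^2 + 4*n + 4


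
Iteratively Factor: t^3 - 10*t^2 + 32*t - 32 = (t - 2)*(t^2 - 8*t + 16) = (t - 4)*(t - 2)*(t - 4)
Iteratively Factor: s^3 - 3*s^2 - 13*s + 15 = (s - 5)*(s^2 + 2*s - 3) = (s - 5)*(s + 3)*(s - 1)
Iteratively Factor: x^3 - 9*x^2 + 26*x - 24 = (x - 2)*(x^2 - 7*x + 12) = (x - 4)*(x - 2)*(x - 3)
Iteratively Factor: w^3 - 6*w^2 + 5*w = (w - 5)*(w^2 - w) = (w - 5)*(w - 1)*(w)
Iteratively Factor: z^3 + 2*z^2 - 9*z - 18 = (z - 3)*(z^2 + 5*z + 6) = (z - 3)*(z + 2)*(z + 3)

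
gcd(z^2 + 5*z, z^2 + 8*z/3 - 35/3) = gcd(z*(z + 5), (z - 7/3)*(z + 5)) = z + 5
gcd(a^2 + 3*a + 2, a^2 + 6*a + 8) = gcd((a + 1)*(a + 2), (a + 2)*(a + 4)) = a + 2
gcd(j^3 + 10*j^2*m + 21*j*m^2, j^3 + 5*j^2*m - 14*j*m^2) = j^2 + 7*j*m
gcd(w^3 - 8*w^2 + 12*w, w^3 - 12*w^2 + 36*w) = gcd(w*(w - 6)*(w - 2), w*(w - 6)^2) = w^2 - 6*w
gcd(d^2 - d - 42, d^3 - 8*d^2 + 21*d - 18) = 1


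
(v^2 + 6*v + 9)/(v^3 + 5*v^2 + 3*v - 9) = 1/(v - 1)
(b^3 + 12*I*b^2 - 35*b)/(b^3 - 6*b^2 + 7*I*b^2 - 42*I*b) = (b + 5*I)/(b - 6)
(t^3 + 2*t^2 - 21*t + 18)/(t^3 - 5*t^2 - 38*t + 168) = (t^2 - 4*t + 3)/(t^2 - 11*t + 28)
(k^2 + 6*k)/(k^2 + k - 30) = k/(k - 5)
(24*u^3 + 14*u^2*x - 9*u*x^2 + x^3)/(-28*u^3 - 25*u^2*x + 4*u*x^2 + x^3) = (-6*u + x)/(7*u + x)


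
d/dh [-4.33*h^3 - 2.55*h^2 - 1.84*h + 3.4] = -12.99*h^2 - 5.1*h - 1.84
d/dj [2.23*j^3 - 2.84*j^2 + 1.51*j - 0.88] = 6.69*j^2 - 5.68*j + 1.51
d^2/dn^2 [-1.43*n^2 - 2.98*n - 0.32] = -2.86000000000000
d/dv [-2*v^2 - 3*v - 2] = -4*v - 3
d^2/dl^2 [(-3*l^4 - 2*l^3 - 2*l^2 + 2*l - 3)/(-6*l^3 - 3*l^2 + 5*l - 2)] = 2*(153*l^6 - 279*l^5 + 855*l^4 + 14*l^3 - 69*l^2 - 183*l + 45)/(216*l^9 + 324*l^8 - 378*l^7 - 297*l^6 + 531*l^5 - 81*l^4 - 233*l^3 + 186*l^2 - 60*l + 8)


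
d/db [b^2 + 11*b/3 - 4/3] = 2*b + 11/3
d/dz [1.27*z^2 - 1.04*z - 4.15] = 2.54*z - 1.04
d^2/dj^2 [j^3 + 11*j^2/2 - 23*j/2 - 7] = 6*j + 11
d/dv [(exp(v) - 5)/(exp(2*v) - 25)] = -exp(v)/(exp(2*v) + 10*exp(v) + 25)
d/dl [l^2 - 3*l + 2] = 2*l - 3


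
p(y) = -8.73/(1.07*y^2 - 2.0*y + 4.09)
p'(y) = -8.73*(2.0 - 2.14*y)/(1.07*y^2 - 2.0*y + 4.09)^2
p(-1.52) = -0.91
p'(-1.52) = -0.50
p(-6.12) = -0.15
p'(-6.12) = -0.04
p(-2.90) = -0.46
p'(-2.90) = -0.20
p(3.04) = -1.11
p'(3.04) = 0.63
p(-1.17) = -1.11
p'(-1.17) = -0.63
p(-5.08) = -0.21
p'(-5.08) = -0.06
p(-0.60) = -1.54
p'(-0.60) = -0.89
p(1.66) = -2.35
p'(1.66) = 0.98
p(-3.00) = -0.44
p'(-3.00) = -0.19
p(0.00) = -2.13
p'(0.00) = -1.04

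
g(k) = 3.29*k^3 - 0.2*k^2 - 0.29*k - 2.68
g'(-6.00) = 357.43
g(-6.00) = -718.78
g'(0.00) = -0.29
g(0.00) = -2.68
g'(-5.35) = 284.35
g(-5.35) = -510.65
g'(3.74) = 136.27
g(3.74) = 165.55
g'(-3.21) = 102.70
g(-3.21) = -112.63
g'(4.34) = 183.88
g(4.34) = 261.24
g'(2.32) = 51.91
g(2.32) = 36.65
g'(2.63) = 66.93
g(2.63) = 55.02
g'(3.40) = 112.45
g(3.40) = 123.33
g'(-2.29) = 52.39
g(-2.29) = -42.57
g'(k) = 9.87*k^2 - 0.4*k - 0.29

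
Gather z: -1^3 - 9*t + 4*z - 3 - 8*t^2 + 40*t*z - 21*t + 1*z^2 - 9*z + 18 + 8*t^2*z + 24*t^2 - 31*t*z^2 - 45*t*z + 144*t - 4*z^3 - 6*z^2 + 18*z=16*t^2 + 114*t - 4*z^3 + z^2*(-31*t - 5) + z*(8*t^2 - 5*t + 13) + 14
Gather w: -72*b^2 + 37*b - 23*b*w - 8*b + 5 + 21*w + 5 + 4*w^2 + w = -72*b^2 + 29*b + 4*w^2 + w*(22 - 23*b) + 10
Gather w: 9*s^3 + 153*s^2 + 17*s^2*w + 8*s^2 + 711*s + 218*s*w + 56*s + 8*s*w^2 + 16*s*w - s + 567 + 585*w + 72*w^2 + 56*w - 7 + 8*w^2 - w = 9*s^3 + 161*s^2 + 766*s + w^2*(8*s + 80) + w*(17*s^2 + 234*s + 640) + 560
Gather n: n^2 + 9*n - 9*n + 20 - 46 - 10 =n^2 - 36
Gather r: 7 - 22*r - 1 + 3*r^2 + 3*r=3*r^2 - 19*r + 6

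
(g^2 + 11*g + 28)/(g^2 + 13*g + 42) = (g + 4)/(g + 6)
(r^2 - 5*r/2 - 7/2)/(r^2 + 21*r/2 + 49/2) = (2*r^2 - 5*r - 7)/(2*r^2 + 21*r + 49)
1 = 1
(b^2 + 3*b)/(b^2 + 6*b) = (b + 3)/(b + 6)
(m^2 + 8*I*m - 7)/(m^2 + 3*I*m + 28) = (m + I)/(m - 4*I)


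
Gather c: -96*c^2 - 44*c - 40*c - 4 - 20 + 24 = -96*c^2 - 84*c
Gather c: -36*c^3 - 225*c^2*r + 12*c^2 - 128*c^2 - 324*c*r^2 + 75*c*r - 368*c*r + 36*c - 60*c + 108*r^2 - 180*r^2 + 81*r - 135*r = -36*c^3 + c^2*(-225*r - 116) + c*(-324*r^2 - 293*r - 24) - 72*r^2 - 54*r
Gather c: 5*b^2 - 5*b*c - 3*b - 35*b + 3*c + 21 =5*b^2 - 38*b + c*(3 - 5*b) + 21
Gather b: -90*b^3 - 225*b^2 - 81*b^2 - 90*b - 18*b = -90*b^3 - 306*b^2 - 108*b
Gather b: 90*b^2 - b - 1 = 90*b^2 - b - 1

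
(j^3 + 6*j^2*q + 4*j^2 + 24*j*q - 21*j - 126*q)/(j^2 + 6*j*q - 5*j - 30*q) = (j^2 + 4*j - 21)/(j - 5)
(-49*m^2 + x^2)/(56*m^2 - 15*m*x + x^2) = (7*m + x)/(-8*m + x)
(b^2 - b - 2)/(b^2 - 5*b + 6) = (b + 1)/(b - 3)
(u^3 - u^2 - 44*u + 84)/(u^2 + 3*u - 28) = (u^2 - 8*u + 12)/(u - 4)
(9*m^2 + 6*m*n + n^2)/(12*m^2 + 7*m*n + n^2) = (3*m + n)/(4*m + n)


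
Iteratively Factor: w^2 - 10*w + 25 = (w - 5)*(w - 5)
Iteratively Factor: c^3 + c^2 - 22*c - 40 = (c - 5)*(c^2 + 6*c + 8) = (c - 5)*(c + 2)*(c + 4)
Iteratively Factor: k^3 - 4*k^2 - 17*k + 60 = (k - 5)*(k^2 + k - 12) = (k - 5)*(k + 4)*(k - 3)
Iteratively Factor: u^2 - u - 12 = (u + 3)*(u - 4)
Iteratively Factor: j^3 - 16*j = (j - 4)*(j^2 + 4*j) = (j - 4)*(j + 4)*(j)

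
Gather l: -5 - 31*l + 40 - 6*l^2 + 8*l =-6*l^2 - 23*l + 35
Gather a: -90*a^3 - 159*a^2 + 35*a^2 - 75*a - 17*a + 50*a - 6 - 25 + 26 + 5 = -90*a^3 - 124*a^2 - 42*a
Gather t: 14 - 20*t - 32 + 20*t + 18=0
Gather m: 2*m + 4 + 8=2*m + 12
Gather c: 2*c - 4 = 2*c - 4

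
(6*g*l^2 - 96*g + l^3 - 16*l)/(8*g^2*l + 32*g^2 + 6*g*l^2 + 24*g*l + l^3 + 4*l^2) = (6*g*l - 24*g + l^2 - 4*l)/(8*g^2 + 6*g*l + l^2)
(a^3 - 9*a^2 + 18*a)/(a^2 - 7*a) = (a^2 - 9*a + 18)/(a - 7)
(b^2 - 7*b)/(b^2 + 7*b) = (b - 7)/(b + 7)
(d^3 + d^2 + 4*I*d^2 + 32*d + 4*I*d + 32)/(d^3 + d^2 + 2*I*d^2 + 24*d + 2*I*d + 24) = (d + 8*I)/(d + 6*I)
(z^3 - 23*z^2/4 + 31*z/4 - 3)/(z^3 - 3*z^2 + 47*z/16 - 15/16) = 4*(z - 4)/(4*z - 5)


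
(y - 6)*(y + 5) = y^2 - y - 30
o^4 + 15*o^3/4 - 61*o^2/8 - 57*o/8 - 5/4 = (o - 2)*(o + 1/4)*(o + 1/2)*(o + 5)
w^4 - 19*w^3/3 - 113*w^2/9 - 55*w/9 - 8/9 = (w - 8)*(w + 1/3)^2*(w + 1)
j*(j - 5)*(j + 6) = j^3 + j^2 - 30*j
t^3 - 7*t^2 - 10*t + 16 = (t - 8)*(t - 1)*(t + 2)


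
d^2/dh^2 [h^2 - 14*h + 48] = 2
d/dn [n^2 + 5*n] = 2*n + 5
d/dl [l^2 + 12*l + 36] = 2*l + 12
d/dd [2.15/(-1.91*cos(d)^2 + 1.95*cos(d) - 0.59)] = (4.1925 - 8.213*cos(d))*sin(d)/(1.91*cos(d)^2 - 1.95*cos(d) + 0.59)^2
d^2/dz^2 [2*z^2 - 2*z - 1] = 4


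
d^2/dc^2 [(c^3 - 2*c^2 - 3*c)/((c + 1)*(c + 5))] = 80/(c^3 + 15*c^2 + 75*c + 125)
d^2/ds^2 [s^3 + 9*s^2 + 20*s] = 6*s + 18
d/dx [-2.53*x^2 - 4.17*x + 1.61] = -5.06*x - 4.17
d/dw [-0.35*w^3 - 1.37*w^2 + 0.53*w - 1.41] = -1.05*w^2 - 2.74*w + 0.53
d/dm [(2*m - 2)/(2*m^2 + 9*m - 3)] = 4*(-m^2 + 2*m + 3)/(4*m^4 + 36*m^3 + 69*m^2 - 54*m + 9)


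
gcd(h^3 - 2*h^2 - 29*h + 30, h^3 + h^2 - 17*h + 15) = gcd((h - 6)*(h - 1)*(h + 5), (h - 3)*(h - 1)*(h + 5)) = h^2 + 4*h - 5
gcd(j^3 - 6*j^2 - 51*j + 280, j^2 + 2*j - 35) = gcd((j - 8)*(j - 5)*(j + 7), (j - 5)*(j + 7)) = j^2 + 2*j - 35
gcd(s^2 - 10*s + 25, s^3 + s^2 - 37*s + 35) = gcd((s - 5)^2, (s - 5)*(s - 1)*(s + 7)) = s - 5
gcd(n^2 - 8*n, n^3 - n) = n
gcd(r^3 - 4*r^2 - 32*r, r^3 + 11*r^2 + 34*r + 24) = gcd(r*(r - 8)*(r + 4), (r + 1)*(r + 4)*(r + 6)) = r + 4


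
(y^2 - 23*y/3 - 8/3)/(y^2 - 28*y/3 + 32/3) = (3*y + 1)/(3*y - 4)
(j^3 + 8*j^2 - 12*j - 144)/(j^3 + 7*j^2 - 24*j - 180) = (j - 4)/(j - 5)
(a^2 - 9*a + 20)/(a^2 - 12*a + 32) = (a - 5)/(a - 8)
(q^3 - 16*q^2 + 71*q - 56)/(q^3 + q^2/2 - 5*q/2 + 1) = 2*(q^2 - 15*q + 56)/(2*q^2 + 3*q - 2)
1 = 1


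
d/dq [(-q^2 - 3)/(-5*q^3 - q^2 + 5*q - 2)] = (-5*q^4 - 50*q^2 - 2*q + 15)/(25*q^6 + 10*q^5 - 49*q^4 + 10*q^3 + 29*q^2 - 20*q + 4)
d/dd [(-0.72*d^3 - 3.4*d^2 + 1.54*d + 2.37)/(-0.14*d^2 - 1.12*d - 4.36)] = (0.1008*d^4 + 1.6128*d^3 + 13.4412*d^2 + 30.3116*d - 4.06)/(0.0196*d^4 + 0.3136*d^3 + 2.4752*d^2 + 9.7664*d + 19.0096)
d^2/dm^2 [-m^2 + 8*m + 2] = -2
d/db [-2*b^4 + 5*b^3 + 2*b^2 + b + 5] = -8*b^3 + 15*b^2 + 4*b + 1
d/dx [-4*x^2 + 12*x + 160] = 12 - 8*x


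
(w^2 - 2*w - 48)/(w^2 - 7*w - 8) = (w + 6)/(w + 1)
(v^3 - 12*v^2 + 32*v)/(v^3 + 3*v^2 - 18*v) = (v^2 - 12*v + 32)/(v^2 + 3*v - 18)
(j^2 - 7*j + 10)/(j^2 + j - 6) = (j - 5)/(j + 3)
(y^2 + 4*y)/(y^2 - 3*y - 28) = y/(y - 7)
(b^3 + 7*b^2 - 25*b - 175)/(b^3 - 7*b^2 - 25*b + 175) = (b + 7)/(b - 7)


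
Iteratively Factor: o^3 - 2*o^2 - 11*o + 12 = (o - 1)*(o^2 - o - 12) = (o - 1)*(o + 3)*(o - 4)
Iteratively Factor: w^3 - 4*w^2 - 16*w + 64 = (w - 4)*(w^2 - 16) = (w - 4)*(w + 4)*(w - 4)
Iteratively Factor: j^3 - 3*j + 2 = (j - 1)*(j^2 + j - 2) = (j - 1)*(j + 2)*(j - 1)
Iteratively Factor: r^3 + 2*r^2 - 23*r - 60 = (r + 3)*(r^2 - r - 20) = (r - 5)*(r + 3)*(r + 4)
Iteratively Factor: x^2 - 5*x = (x)*(x - 5)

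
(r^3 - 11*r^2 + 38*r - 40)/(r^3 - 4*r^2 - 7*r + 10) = (r^2 - 6*r + 8)/(r^2 + r - 2)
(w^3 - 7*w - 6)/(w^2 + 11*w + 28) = (w^3 - 7*w - 6)/(w^2 + 11*w + 28)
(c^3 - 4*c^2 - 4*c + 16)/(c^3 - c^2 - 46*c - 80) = (c^2 - 6*c + 8)/(c^2 - 3*c - 40)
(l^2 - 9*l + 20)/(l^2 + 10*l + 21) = (l^2 - 9*l + 20)/(l^2 + 10*l + 21)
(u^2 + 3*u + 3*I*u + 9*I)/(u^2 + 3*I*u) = (u + 3)/u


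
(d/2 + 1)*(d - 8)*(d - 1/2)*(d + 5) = d^4/2 - 3*d^3/4 - 91*d^2/4 - 57*d/2 + 20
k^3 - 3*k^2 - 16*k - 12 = (k - 6)*(k + 1)*(k + 2)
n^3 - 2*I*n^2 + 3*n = n*(n - 3*I)*(n + I)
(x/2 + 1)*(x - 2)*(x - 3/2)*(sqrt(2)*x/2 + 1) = sqrt(2)*x^4/4 - 3*sqrt(2)*x^3/8 + x^3/2 - sqrt(2)*x^2 - 3*x^2/4 - 2*x + 3*sqrt(2)*x/2 + 3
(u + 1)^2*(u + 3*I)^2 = u^4 + 2*u^3 + 6*I*u^3 - 8*u^2 + 12*I*u^2 - 18*u + 6*I*u - 9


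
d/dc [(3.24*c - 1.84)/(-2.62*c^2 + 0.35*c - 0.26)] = (8.4888*c^2 - 9.6416*c - 0.1984)/(6.8644*c^4 - 1.834*c^3 + 1.4849*c^2 - 0.182*c + 0.0676)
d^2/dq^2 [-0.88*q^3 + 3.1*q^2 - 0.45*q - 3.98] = 6.2 - 5.28*q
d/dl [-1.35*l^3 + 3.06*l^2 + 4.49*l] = -4.05*l^2 + 6.12*l + 4.49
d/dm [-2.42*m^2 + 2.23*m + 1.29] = 2.23 - 4.84*m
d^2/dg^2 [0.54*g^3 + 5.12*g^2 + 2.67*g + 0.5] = 3.24*g + 10.24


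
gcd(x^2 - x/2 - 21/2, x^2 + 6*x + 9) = x + 3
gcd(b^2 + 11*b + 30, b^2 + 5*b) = b + 5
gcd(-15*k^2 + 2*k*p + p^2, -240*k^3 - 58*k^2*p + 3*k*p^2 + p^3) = 5*k + p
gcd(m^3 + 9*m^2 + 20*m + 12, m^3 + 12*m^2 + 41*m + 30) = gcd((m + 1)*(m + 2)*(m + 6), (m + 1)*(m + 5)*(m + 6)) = m^2 + 7*m + 6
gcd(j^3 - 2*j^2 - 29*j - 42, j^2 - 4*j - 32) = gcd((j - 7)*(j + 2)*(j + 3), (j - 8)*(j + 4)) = 1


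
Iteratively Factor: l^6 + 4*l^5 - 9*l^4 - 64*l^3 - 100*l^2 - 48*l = (l - 4)*(l^5 + 8*l^4 + 23*l^3 + 28*l^2 + 12*l) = (l - 4)*(l + 3)*(l^4 + 5*l^3 + 8*l^2 + 4*l) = (l - 4)*(l + 1)*(l + 3)*(l^3 + 4*l^2 + 4*l) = l*(l - 4)*(l + 1)*(l + 3)*(l^2 + 4*l + 4) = l*(l - 4)*(l + 1)*(l + 2)*(l + 3)*(l + 2)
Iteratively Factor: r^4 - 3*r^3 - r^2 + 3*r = (r + 1)*(r^3 - 4*r^2 + 3*r) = (r - 1)*(r + 1)*(r^2 - 3*r) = (r - 3)*(r - 1)*(r + 1)*(r)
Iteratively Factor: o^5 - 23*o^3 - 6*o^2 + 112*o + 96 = (o + 1)*(o^4 - o^3 - 22*o^2 + 16*o + 96) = (o + 1)*(o + 4)*(o^3 - 5*o^2 - 2*o + 24) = (o - 4)*(o + 1)*(o + 4)*(o^2 - o - 6) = (o - 4)*(o + 1)*(o + 2)*(o + 4)*(o - 3)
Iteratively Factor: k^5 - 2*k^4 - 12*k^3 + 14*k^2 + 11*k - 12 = (k + 1)*(k^4 - 3*k^3 - 9*k^2 + 23*k - 12) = (k - 1)*(k + 1)*(k^3 - 2*k^2 - 11*k + 12) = (k - 4)*(k - 1)*(k + 1)*(k^2 + 2*k - 3) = (k - 4)*(k - 1)^2*(k + 1)*(k + 3)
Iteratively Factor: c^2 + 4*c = (c)*(c + 4)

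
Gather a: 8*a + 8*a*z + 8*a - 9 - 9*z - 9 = a*(8*z + 16) - 9*z - 18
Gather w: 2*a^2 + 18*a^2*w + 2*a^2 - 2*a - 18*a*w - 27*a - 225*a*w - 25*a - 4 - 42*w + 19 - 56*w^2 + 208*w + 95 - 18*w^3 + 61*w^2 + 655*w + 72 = 4*a^2 - 54*a - 18*w^3 + 5*w^2 + w*(18*a^2 - 243*a + 821) + 182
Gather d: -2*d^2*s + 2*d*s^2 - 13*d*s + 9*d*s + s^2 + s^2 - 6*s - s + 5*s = -2*d^2*s + d*(2*s^2 - 4*s) + 2*s^2 - 2*s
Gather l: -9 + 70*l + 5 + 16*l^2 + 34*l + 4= 16*l^2 + 104*l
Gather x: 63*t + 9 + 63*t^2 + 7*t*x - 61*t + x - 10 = 63*t^2 + 2*t + x*(7*t + 1) - 1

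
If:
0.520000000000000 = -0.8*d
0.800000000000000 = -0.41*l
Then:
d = -0.65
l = -1.95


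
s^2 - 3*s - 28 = (s - 7)*(s + 4)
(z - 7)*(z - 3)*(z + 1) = z^3 - 9*z^2 + 11*z + 21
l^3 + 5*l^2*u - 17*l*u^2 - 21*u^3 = (l - 3*u)*(l + u)*(l + 7*u)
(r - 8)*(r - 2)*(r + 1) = r^3 - 9*r^2 + 6*r + 16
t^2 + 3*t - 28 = (t - 4)*(t + 7)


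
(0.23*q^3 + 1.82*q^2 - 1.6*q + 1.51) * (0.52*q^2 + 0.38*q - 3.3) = 0.1196*q^5 + 1.0338*q^4 - 0.8994*q^3 - 5.8288*q^2 + 5.8538*q - 4.983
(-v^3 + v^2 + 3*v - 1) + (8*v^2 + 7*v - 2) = -v^3 + 9*v^2 + 10*v - 3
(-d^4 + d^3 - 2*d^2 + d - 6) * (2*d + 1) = -2*d^5 + d^4 - 3*d^3 - 11*d - 6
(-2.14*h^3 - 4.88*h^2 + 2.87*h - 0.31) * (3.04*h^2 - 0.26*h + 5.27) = -6.5056*h^5 - 14.2788*h^4 - 1.2842*h^3 - 27.4062*h^2 + 15.2055*h - 1.6337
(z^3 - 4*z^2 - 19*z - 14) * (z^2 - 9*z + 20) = z^5 - 13*z^4 + 37*z^3 + 77*z^2 - 254*z - 280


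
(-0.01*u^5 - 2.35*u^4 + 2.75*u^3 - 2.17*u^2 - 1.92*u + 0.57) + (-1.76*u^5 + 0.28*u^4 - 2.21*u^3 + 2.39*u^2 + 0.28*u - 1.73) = -1.77*u^5 - 2.07*u^4 + 0.54*u^3 + 0.22*u^2 - 1.64*u - 1.16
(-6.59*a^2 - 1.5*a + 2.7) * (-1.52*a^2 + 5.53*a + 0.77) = 10.0168*a^4 - 34.1627*a^3 - 17.4733*a^2 + 13.776*a + 2.079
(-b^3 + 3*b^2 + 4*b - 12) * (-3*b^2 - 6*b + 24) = 3*b^5 - 3*b^4 - 54*b^3 + 84*b^2 + 168*b - 288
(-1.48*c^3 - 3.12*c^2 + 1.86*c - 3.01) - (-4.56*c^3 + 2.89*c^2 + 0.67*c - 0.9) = 3.08*c^3 - 6.01*c^2 + 1.19*c - 2.11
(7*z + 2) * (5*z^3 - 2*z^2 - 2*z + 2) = 35*z^4 - 4*z^3 - 18*z^2 + 10*z + 4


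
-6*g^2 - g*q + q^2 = (-3*g + q)*(2*g + q)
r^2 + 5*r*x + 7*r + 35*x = (r + 7)*(r + 5*x)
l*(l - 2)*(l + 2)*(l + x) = l^4 + l^3*x - 4*l^2 - 4*l*x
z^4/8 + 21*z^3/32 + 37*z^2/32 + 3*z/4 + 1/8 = (z/4 + 1/2)*(z/2 + 1/2)*(z + 1/4)*(z + 2)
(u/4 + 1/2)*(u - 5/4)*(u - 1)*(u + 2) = u^4/4 + 7*u^3/16 - 15*u^2/16 - u + 5/4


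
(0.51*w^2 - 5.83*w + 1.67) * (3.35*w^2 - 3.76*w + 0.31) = 1.7085*w^4 - 21.4481*w^3 + 27.6734*w^2 - 8.0865*w + 0.5177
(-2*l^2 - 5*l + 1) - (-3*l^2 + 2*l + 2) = l^2 - 7*l - 1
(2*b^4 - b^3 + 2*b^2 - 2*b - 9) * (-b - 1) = -2*b^5 - b^4 - b^3 + 11*b + 9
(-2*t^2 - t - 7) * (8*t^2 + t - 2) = -16*t^4 - 10*t^3 - 53*t^2 - 5*t + 14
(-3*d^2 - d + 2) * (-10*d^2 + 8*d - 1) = 30*d^4 - 14*d^3 - 25*d^2 + 17*d - 2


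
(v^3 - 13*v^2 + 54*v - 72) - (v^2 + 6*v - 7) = v^3 - 14*v^2 + 48*v - 65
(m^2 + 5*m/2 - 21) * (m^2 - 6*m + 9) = m^4 - 7*m^3/2 - 27*m^2 + 297*m/2 - 189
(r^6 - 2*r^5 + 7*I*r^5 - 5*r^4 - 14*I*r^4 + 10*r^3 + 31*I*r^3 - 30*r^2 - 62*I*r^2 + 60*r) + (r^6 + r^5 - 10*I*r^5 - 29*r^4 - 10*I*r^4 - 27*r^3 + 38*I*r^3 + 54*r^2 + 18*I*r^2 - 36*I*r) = 2*r^6 - r^5 - 3*I*r^5 - 34*r^4 - 24*I*r^4 - 17*r^3 + 69*I*r^3 + 24*r^2 - 44*I*r^2 + 60*r - 36*I*r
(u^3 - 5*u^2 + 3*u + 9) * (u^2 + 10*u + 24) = u^5 + 5*u^4 - 23*u^3 - 81*u^2 + 162*u + 216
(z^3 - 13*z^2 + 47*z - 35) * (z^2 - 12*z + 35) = z^5 - 25*z^4 + 238*z^3 - 1054*z^2 + 2065*z - 1225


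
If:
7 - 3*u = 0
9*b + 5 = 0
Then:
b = -5/9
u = 7/3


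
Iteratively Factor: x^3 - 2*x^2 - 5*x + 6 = (x - 3)*(x^2 + x - 2) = (x - 3)*(x + 2)*(x - 1)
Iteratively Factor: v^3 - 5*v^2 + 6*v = (v)*(v^2 - 5*v + 6) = v*(v - 3)*(v - 2)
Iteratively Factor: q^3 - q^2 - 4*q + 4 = (q + 2)*(q^2 - 3*q + 2) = (q - 2)*(q + 2)*(q - 1)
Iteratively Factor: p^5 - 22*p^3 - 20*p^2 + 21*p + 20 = (p + 1)*(p^4 - p^3 - 21*p^2 + p + 20) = (p - 5)*(p + 1)*(p^3 + 4*p^2 - p - 4) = (p - 5)*(p + 1)*(p + 4)*(p^2 - 1) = (p - 5)*(p + 1)^2*(p + 4)*(p - 1)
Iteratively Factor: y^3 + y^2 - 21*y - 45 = (y + 3)*(y^2 - 2*y - 15) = (y - 5)*(y + 3)*(y + 3)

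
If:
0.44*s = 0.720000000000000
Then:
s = 1.64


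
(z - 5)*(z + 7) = z^2 + 2*z - 35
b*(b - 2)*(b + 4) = b^3 + 2*b^2 - 8*b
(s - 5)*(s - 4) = s^2 - 9*s + 20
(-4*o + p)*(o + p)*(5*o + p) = -20*o^3 - 19*o^2*p + 2*o*p^2 + p^3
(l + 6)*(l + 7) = l^2 + 13*l + 42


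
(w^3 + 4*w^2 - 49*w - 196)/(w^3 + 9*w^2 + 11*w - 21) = (w^2 - 3*w - 28)/(w^2 + 2*w - 3)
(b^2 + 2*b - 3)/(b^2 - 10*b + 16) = (b^2 + 2*b - 3)/(b^2 - 10*b + 16)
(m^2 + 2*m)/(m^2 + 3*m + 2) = m/(m + 1)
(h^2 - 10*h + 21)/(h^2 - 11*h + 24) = (h - 7)/(h - 8)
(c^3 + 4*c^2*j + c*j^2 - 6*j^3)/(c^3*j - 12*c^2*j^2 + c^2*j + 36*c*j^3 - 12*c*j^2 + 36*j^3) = (c^3 + 4*c^2*j + c*j^2 - 6*j^3)/(j*(c^3 - 12*c^2*j + c^2 + 36*c*j^2 - 12*c*j + 36*j^2))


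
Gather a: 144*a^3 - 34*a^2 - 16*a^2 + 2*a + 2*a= 144*a^3 - 50*a^2 + 4*a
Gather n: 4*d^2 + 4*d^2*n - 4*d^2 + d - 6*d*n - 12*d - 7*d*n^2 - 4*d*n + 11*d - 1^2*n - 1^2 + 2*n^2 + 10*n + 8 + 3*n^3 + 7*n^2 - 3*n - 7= 3*n^3 + n^2*(9 - 7*d) + n*(4*d^2 - 10*d + 6)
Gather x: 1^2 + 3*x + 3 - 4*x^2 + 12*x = -4*x^2 + 15*x + 4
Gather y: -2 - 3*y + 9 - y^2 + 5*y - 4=-y^2 + 2*y + 3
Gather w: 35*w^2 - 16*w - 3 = 35*w^2 - 16*w - 3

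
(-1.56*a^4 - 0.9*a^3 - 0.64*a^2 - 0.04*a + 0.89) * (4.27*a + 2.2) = -6.6612*a^5 - 7.275*a^4 - 4.7128*a^3 - 1.5788*a^2 + 3.7123*a + 1.958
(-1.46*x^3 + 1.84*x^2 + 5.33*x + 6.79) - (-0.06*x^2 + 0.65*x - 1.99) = -1.46*x^3 + 1.9*x^2 + 4.68*x + 8.78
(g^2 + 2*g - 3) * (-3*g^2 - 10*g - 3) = -3*g^4 - 16*g^3 - 14*g^2 + 24*g + 9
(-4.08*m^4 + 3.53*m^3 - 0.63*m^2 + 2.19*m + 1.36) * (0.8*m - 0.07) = -3.264*m^5 + 3.1096*m^4 - 0.7511*m^3 + 1.7961*m^2 + 0.9347*m - 0.0952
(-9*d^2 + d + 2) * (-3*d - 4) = 27*d^3 + 33*d^2 - 10*d - 8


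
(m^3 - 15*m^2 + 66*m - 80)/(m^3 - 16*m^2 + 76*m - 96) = (m - 5)/(m - 6)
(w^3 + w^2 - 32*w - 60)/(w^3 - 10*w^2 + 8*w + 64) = (w^2 - w - 30)/(w^2 - 12*w + 32)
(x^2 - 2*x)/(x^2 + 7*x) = (x - 2)/(x + 7)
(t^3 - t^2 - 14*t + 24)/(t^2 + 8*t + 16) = (t^2 - 5*t + 6)/(t + 4)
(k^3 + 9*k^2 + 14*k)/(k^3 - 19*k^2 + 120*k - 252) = k*(k^2 + 9*k + 14)/(k^3 - 19*k^2 + 120*k - 252)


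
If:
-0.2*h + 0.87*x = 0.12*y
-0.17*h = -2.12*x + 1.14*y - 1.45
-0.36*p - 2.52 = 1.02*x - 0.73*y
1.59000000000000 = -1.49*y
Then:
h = -7.42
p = -3.91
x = -1.85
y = -1.07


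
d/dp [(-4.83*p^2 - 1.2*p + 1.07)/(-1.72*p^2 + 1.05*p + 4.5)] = (-7.1355*p^2 - 39.7892*p - 6.5235)/(2.9584*p^4 - 3.612*p^3 - 14.3775*p^2 + 9.45*p + 20.25)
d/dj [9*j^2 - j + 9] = 18*j - 1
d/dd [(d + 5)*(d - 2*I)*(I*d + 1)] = 3*I*d^2 + d*(6 + 10*I) + 15 - 2*I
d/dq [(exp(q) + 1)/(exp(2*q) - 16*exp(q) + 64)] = (-exp(q) - 10)*exp(q)/(exp(3*q) - 24*exp(2*q) + 192*exp(q) - 512)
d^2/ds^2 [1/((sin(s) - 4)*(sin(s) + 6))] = (-4*sin(s)^4 - 6*sin(s)^3 - 94*sin(s)^2 - 36*sin(s) + 56)/((sin(s) - 4)^3*(sin(s) + 6)^3)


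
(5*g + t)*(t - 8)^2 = 5*g*t^2 - 80*g*t + 320*g + t^3 - 16*t^2 + 64*t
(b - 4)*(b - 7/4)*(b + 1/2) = b^3 - 21*b^2/4 + 33*b/8 + 7/2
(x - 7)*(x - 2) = x^2 - 9*x + 14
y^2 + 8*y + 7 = (y + 1)*(y + 7)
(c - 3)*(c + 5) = c^2 + 2*c - 15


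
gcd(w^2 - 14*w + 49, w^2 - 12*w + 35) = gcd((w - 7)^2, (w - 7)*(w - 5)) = w - 7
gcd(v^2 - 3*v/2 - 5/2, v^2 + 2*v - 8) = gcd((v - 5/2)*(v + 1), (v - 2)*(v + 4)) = 1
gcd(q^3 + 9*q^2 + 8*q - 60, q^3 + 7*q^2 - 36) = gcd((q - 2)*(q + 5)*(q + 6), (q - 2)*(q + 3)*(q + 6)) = q^2 + 4*q - 12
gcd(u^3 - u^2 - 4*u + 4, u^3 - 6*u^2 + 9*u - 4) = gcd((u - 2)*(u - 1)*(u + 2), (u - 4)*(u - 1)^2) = u - 1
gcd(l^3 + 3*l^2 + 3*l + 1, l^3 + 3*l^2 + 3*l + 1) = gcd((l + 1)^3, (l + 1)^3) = l^3 + 3*l^2 + 3*l + 1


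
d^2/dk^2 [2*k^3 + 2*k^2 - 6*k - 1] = 12*k + 4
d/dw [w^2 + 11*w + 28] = 2*w + 11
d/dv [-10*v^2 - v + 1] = -20*v - 1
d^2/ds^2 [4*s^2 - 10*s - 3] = 8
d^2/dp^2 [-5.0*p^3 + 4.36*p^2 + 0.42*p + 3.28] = 8.72 - 30.0*p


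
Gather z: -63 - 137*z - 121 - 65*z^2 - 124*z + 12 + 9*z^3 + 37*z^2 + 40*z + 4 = 9*z^3 - 28*z^2 - 221*z - 168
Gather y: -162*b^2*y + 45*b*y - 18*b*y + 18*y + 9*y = y*(-162*b^2 + 27*b + 27)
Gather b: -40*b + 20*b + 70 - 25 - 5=40 - 20*b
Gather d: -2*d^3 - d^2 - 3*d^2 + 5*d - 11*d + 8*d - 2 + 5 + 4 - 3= -2*d^3 - 4*d^2 + 2*d + 4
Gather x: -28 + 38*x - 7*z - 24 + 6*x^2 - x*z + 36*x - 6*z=6*x^2 + x*(74 - z) - 13*z - 52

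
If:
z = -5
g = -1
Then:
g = -1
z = -5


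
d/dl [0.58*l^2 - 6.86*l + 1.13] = 1.16*l - 6.86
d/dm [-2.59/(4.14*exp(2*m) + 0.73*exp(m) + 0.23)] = (21.4452*exp(m) + 1.8907)*exp(m)/(4.14*exp(2*m) + 0.73*exp(m) + 0.23)^2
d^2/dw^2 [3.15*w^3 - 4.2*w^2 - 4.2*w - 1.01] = 18.9*w - 8.4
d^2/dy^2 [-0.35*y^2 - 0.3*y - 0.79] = -0.700000000000000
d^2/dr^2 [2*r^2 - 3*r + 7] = 4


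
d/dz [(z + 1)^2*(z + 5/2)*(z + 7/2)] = 4*z^3 + 24*z^2 + 87*z/2 + 47/2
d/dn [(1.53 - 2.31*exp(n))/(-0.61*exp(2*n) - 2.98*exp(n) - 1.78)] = (-1.4091*exp(2*n) + 1.8666*exp(n) + 8.6712)*exp(n)/(0.3721*exp(4*n) + 3.6356*exp(3*n) + 11.052*exp(2*n) + 10.6088*exp(n) + 3.1684)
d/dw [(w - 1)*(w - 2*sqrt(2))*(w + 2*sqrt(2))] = 3*w^2 - 2*w - 8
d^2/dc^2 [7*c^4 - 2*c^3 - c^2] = 84*c^2 - 12*c - 2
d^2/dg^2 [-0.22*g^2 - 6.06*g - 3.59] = -0.440000000000000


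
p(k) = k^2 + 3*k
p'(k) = 2*k + 3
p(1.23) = 5.20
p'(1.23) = 5.46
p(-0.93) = -1.93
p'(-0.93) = 1.14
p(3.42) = 21.96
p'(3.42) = 9.84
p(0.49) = 1.71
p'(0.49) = 3.98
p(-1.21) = -2.17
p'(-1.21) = 0.58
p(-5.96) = 17.64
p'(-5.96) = -8.92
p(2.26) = 11.89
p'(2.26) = 7.52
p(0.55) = 1.95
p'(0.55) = 4.10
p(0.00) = 0.00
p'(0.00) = 3.00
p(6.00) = 54.00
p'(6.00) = 15.00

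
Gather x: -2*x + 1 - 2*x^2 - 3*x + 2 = -2*x^2 - 5*x + 3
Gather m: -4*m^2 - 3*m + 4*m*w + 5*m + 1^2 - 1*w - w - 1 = -4*m^2 + m*(4*w + 2) - 2*w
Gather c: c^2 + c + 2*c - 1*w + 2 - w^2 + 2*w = c^2 + 3*c - w^2 + w + 2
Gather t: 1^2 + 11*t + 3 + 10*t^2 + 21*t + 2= 10*t^2 + 32*t + 6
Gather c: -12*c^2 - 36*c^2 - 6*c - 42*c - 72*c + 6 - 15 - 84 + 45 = -48*c^2 - 120*c - 48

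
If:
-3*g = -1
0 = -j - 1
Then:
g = 1/3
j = -1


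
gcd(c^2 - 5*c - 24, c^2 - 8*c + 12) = 1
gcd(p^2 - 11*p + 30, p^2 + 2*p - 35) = p - 5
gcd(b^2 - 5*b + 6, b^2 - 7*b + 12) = b - 3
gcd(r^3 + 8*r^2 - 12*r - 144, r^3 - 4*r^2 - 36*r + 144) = r^2 + 2*r - 24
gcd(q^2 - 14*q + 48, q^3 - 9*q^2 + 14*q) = 1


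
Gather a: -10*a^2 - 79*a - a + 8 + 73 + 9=-10*a^2 - 80*a + 90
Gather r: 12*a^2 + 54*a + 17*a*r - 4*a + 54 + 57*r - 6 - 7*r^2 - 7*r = 12*a^2 + 50*a - 7*r^2 + r*(17*a + 50) + 48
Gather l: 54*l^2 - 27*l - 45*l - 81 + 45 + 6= 54*l^2 - 72*l - 30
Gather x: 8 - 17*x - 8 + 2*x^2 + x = 2*x^2 - 16*x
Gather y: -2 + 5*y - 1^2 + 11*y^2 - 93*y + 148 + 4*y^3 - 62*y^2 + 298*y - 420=4*y^3 - 51*y^2 + 210*y - 275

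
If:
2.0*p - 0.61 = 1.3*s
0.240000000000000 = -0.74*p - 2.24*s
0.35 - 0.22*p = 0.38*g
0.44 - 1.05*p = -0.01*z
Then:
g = 0.81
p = 0.19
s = -0.17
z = -23.66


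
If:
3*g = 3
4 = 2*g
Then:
No Solution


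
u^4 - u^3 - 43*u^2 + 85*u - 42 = (u - 6)*(u - 1)^2*(u + 7)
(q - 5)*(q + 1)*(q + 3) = q^3 - q^2 - 17*q - 15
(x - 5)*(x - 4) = x^2 - 9*x + 20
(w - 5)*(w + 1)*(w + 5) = w^3 + w^2 - 25*w - 25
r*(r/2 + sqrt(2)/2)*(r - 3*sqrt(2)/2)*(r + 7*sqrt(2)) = r^4/2 + 13*sqrt(2)*r^3/4 - 5*r^2 - 21*sqrt(2)*r/2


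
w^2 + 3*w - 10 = (w - 2)*(w + 5)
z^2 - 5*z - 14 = (z - 7)*(z + 2)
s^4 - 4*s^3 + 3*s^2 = s^2*(s - 3)*(s - 1)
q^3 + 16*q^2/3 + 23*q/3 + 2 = (q + 1/3)*(q + 2)*(q + 3)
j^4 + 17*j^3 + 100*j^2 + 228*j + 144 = (j + 1)*(j + 4)*(j + 6)^2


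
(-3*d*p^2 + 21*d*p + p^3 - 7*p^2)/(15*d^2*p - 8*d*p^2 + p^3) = (p - 7)/(-5*d + p)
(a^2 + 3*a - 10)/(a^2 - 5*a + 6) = (a + 5)/(a - 3)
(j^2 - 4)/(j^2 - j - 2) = (j + 2)/(j + 1)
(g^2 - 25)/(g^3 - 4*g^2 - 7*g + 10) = (g + 5)/(g^2 + g - 2)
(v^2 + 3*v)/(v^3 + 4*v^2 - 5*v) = (v + 3)/(v^2 + 4*v - 5)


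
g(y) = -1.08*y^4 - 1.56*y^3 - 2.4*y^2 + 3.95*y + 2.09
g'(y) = -4.32*y^3 - 4.68*y^2 - 4.8*y + 3.95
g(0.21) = 2.80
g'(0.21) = 2.70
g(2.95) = -128.98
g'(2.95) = -161.84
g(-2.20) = -26.90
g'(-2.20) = 37.86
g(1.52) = -8.69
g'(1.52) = -29.33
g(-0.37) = 0.36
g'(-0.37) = 5.30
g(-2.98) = -74.88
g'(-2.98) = 91.02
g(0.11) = 2.49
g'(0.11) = 3.36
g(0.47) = 3.20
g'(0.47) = 0.21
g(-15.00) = -50007.16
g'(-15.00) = 13602.95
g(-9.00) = -6176.50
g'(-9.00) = 2817.35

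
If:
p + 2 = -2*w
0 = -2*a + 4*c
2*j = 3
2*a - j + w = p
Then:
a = -3*w/2 - 1/4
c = -3*w/4 - 1/8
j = 3/2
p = -2*w - 2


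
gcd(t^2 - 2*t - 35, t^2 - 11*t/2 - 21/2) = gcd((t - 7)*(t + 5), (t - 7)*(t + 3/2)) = t - 7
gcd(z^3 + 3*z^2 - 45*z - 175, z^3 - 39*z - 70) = z^2 - 2*z - 35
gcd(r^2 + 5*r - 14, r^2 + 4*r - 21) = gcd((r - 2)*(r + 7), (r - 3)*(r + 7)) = r + 7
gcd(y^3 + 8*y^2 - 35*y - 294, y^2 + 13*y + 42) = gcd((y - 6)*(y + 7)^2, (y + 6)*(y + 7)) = y + 7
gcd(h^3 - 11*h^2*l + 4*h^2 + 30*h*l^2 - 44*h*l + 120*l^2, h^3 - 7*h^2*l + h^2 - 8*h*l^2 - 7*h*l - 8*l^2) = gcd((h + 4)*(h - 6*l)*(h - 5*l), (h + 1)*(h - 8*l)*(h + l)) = 1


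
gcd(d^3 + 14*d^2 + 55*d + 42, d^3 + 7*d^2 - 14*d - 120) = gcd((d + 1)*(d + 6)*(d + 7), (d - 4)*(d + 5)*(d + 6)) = d + 6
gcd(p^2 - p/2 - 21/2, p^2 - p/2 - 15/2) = 1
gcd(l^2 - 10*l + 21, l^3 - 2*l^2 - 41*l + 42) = l - 7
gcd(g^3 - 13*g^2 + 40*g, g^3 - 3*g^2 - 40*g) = g^2 - 8*g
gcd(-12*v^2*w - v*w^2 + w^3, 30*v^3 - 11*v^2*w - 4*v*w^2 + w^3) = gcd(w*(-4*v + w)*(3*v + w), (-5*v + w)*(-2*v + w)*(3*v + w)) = 3*v + w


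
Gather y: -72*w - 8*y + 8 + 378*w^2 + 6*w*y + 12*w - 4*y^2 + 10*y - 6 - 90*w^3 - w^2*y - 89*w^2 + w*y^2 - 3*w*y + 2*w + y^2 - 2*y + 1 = -90*w^3 + 289*w^2 - 58*w + y^2*(w - 3) + y*(-w^2 + 3*w) + 3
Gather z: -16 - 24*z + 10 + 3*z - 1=-21*z - 7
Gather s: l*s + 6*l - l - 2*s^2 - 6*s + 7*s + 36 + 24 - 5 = 5*l - 2*s^2 + s*(l + 1) + 55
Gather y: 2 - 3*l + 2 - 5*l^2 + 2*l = -5*l^2 - l + 4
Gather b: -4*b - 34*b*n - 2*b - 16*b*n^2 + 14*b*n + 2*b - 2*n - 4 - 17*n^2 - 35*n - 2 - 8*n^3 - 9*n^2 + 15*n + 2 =b*(-16*n^2 - 20*n - 4) - 8*n^3 - 26*n^2 - 22*n - 4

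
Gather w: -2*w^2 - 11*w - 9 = -2*w^2 - 11*w - 9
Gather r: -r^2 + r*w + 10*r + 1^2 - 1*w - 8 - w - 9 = -r^2 + r*(w + 10) - 2*w - 16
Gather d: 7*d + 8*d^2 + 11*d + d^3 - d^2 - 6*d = d^3 + 7*d^2 + 12*d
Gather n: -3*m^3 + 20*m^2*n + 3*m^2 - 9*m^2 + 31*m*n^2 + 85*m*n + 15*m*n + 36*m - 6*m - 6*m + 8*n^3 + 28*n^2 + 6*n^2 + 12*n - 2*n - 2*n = -3*m^3 - 6*m^2 + 24*m + 8*n^3 + n^2*(31*m + 34) + n*(20*m^2 + 100*m + 8)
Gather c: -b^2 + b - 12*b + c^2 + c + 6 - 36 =-b^2 - 11*b + c^2 + c - 30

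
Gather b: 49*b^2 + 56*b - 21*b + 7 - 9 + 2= 49*b^2 + 35*b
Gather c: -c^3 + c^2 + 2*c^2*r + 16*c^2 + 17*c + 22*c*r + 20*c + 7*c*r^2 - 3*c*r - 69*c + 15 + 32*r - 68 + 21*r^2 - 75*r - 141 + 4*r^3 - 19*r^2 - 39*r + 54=-c^3 + c^2*(2*r + 17) + c*(7*r^2 + 19*r - 32) + 4*r^3 + 2*r^2 - 82*r - 140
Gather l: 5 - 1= 4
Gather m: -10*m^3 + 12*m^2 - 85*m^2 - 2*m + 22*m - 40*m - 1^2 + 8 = -10*m^3 - 73*m^2 - 20*m + 7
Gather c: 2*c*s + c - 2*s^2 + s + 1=c*(2*s + 1) - 2*s^2 + s + 1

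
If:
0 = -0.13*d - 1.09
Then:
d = -8.38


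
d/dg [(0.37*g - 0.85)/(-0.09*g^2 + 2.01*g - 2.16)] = (0.0333*g^2 - 0.153*g + 0.9093)/(0.0081*g^4 - 0.3618*g^3 + 4.4289*g^2 - 8.6832*g + 4.6656)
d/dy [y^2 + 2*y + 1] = 2*y + 2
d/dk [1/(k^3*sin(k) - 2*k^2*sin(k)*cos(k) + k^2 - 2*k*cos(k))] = (-k^3*cos(k) - 3*k^2*sin(k) + 2*k^2*cos(2*k) - 2*k*sin(k) + 2*k*sin(2*k) - 2*k + 2*cos(k))/(k^2*(k - 2*cos(k))^2*(k*sin(k) + 1)^2)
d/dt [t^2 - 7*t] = 2*t - 7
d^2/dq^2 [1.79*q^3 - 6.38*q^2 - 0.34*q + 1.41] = 10.74*q - 12.76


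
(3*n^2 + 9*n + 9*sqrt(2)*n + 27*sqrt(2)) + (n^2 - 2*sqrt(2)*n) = 4*n^2 + 9*n + 7*sqrt(2)*n + 27*sqrt(2)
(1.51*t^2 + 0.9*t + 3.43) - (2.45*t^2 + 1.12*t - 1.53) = -0.94*t^2 - 0.22*t + 4.96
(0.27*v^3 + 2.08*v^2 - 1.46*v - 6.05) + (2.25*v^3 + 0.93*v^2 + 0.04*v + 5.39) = 2.52*v^3 + 3.01*v^2 - 1.42*v - 0.66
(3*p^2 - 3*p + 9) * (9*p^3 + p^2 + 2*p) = 27*p^5 - 24*p^4 + 84*p^3 + 3*p^2 + 18*p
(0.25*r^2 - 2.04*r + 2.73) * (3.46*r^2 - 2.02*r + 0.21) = 0.865*r^4 - 7.5634*r^3 + 13.6191*r^2 - 5.943*r + 0.5733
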